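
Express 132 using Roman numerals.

Convert 132 to Roman numerals:
  132 contains 1×100 (C)
  32 contains 3×10 (XXX)
  2 contains 2×1 (II)

CXXXII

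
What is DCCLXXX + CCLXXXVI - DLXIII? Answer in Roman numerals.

DCCLXXX = 780, CCLXXXVI = 286, DLXIII = 563
780 + 286 = 1066
1066 - 563 = 503

DIII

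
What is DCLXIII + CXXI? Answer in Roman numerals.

DCLXIII = 663
CXXI = 121
663 + 121 = 784

DCCLXXXIV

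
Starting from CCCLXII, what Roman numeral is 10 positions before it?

CCCLXII = 362
362 - 10 = 352

CCCLII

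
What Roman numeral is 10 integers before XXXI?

XXXI = 31
31 - 10 = 21

XXI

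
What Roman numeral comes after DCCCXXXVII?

DCCCXXXVII = 837, so the next integer is 837 + 1 = 838

DCCCXXXVIII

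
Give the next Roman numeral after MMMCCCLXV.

MMMCCCLXV = 3365; next is 3366

MMMCCCLXVI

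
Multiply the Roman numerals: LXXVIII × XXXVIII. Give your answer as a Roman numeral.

LXXVIII = 78
XXXVIII = 38
78 × 38 = 2964

MMCMLXIV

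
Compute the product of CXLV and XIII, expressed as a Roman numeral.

CXLV = 145
XIII = 13
145 × 13 = 1885

MDCCCLXXXV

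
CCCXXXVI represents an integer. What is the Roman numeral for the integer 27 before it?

CCCXXXVI = 336
336 - 27 = 309

CCCIX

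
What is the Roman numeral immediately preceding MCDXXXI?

MCDXXXI = 1431; previous is 1430

MCDXXX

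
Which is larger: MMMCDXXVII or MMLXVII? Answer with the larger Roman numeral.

MMMCDXXVII = 3427
MMLXVII = 2067
3427 is larger

MMMCDXXVII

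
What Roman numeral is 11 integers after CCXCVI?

CCXCVI = 296
296 + 11 = 307

CCCVII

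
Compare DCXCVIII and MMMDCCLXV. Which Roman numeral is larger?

DCXCVIII = 698
MMMDCCLXV = 3765
3765 is larger

MMMDCCLXV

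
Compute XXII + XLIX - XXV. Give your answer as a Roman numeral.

XXII = 22, XLIX = 49, XXV = 25
22 + 49 = 71
71 - 25 = 46

XLVI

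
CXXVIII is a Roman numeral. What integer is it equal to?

CXXVIII: C=100, X=10, X=10, V=5, I=1, I=1, I=1
100 + 10 + 10 + 5 + 1 + 1 + 1 = 128

128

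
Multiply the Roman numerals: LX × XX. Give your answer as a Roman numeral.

LX = 60
XX = 20
60 × 20 = 1200

MCC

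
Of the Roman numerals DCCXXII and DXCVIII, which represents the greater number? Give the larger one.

DCCXXII = 722
DXCVIII = 598
722 is larger

DCCXXII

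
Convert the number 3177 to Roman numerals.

Convert 3177 to Roman numerals:
  3177 contains 3×1000 (MMM)
  177 contains 1×100 (C)
  77 contains 1×50 (L)
  27 contains 2×10 (XX)
  7 contains 1×5 (V)
  2 contains 2×1 (II)

MMMCLXXVII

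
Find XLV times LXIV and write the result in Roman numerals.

XLV = 45
LXIV = 64
45 × 64 = 2880

MMDCCCLXXX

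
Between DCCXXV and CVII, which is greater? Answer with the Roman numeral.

DCCXXV = 725
CVII = 107
725 is larger

DCCXXV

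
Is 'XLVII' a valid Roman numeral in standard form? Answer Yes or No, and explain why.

'XLVII': Check the rules: uses only the symbols I, V, X, L, C, D, M; no symbol is repeated more than three times in a row; V, L and D each appear at most once; the only place a smaller symbol precedes a larger one is the allowed subtractive pair XL, the symbol right after such a pair (if any) is smaller than the pair's first symbol, and otherwise the values never increase from left to right. Value: XL (40) + V (5) + I (1) + I (1) = 47. So it is a valid standard Roman numeral.

Yes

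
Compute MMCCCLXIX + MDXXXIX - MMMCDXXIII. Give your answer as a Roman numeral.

MMCCCLXIX = 2369, MDXXXIX = 1539, MMMCDXXIII = 3423
2369 + 1539 = 3908
3908 - 3423 = 485

CDLXXXV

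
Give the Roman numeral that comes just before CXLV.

CXLV = 145; previous is 144

CXLIV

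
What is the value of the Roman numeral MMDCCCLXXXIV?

MMDCCCLXXXIV: M=1000, M=1000, D=500, C=100, C=100, C=100, L=50, X=10, X=10, X=10, IV=4
1000 + 1000 + 500 + 100 + 100 + 100 + 50 + 10 + 10 + 10 + 4 = 2884

2884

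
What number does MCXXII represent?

MCXXII: M=1000, C=100, X=10, X=10, I=1, I=1
1000 + 100 + 10 + 10 + 1 + 1 = 1122

1122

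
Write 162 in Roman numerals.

Convert 162 to Roman numerals:
  162 contains 1×100 (C)
  62 contains 1×50 (L)
  12 contains 1×10 (X)
  2 contains 2×1 (II)

CLXII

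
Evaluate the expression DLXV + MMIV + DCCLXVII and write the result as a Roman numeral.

DLXV = 565, MMIV = 2004, DCCLXVII = 767
565 + 2004 = 2569
2569 + 767 = 3336

MMMCCCXXXVI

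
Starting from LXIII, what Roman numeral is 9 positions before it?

LXIII = 63
63 - 9 = 54

LIV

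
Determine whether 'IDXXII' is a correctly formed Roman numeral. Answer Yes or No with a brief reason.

'IDXXII': Invalid subtractive combination: ID

No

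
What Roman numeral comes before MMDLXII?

MMDLXII = 2562, so the previous integer is 2562 - 1 = 2561

MMDLXI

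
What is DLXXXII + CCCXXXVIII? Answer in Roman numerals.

DLXXXII = 582
CCCXXXVIII = 338
582 + 338 = 920

CMXX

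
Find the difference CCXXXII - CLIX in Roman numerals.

CCXXXII = 232
CLIX = 159
232 - 159 = 73

LXXIII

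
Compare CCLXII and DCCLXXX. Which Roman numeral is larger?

CCLXII = 262
DCCLXXX = 780
780 is larger

DCCLXXX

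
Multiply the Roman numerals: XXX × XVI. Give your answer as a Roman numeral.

XXX = 30
XVI = 16
30 × 16 = 480

CDLXXX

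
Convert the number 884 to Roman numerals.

Convert 884 to Roman numerals:
  884 contains 1×500 (D)
  384 contains 3×100 (CCC)
  84 contains 1×50 (L)
  34 contains 3×10 (XXX)
  4 contains 1×4 (IV)

DCCCLXXXIV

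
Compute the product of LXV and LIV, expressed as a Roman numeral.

LXV = 65
LIV = 54
65 × 54 = 3510

MMMDX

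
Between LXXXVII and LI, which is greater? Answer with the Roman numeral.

LXXXVII = 87
LI = 51
87 is larger

LXXXVII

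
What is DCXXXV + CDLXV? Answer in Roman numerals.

DCXXXV = 635
CDLXV = 465
635 + 465 = 1100

MC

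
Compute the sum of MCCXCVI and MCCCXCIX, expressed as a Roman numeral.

MCCXCVI = 1296
MCCCXCIX = 1399
1296 + 1399 = 2695

MMDCXCV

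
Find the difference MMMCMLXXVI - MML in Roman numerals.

MMMCMLXXVI = 3976
MML = 2050
3976 - 2050 = 1926

MCMXXVI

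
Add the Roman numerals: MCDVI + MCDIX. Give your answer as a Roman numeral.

MCDVI = 1406
MCDIX = 1409
1406 + 1409 = 2815

MMDCCCXV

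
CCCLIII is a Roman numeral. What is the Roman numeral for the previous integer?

CCCLIII = 353, so the previous integer is 353 - 1 = 352

CCCLII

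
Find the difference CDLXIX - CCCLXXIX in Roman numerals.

CDLXIX = 469
CCCLXXIX = 379
469 - 379 = 90

XC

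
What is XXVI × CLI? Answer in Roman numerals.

XXVI = 26
CLI = 151
26 × 151 = 3926

MMMCMXXVI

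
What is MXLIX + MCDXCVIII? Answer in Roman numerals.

MXLIX = 1049
MCDXCVIII = 1498
1049 + 1498 = 2547

MMDXLVII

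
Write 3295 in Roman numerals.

Convert 3295 to Roman numerals:
  3295 contains 3×1000 (MMM)
  295 contains 2×100 (CC)
  95 contains 1×90 (XC)
  5 contains 1×5 (V)

MMMCCXCV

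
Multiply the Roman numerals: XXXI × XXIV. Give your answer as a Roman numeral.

XXXI = 31
XXIV = 24
31 × 24 = 744

DCCXLIV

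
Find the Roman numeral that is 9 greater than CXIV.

CXIV = 114
114 + 9 = 123

CXXIII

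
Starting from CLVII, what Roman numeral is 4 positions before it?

CLVII = 157
157 - 4 = 153

CLIII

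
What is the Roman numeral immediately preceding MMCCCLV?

MMCCCLV = 2355; previous is 2354

MMCCCLIV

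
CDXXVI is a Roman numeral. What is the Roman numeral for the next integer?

CDXXVI = 426, so the next integer is 426 + 1 = 427

CDXXVII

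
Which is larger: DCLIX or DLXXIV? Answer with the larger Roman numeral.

DCLIX = 659
DLXXIV = 574
659 is larger

DCLIX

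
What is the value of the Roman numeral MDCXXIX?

MDCXXIX: M=1000, D=500, C=100, X=10, X=10, IX=9
1000 + 500 + 100 + 10 + 10 + 9 = 1629

1629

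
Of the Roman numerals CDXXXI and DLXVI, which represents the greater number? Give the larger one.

CDXXXI = 431
DLXVI = 566
566 is larger

DLXVI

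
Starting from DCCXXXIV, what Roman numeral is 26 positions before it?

DCCXXXIV = 734
734 - 26 = 708

DCCVIII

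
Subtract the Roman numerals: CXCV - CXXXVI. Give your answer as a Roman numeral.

CXCV = 195
CXXXVI = 136
195 - 136 = 59

LIX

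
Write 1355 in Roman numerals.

Convert 1355 to Roman numerals:
  1355 contains 1×1000 (M)
  355 contains 3×100 (CCC)
  55 contains 1×50 (L)
  5 contains 1×5 (V)

MCCCLV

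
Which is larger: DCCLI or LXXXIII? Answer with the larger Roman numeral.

DCCLI = 751
LXXXIII = 83
751 is larger

DCCLI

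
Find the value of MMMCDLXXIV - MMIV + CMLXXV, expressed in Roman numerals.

MMMCDLXXIV = 3474, MMIV = 2004, CMLXXV = 975
3474 - 2004 = 1470
1470 + 975 = 2445

MMCDXLV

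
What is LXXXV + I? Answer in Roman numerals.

LXXXV = 85
I = 1
85 + 1 = 86

LXXXVI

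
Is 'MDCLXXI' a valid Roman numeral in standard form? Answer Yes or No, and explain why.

'MDCLXXI': Check the rules: uses only the symbols I, V, X, L, C, D, M; no symbol is repeated more than three times in a row; V, L and D each appear at most once; no smaller symbol precedes a larger one (values never increase from left to right). Value: M (1000) + D (500) + C (100) + L (50) + X (10) + X (10) + I (1) = 1671. So it is a valid standard Roman numeral.

Yes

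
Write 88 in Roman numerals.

Convert 88 to Roman numerals:
  88 contains 1×50 (L)
  38 contains 3×10 (XXX)
  8 contains 1×5 (V)
  3 contains 3×1 (III)

LXXXVIII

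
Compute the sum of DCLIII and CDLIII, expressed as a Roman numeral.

DCLIII = 653
CDLIII = 453
653 + 453 = 1106

MCVI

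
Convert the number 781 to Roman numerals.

Convert 781 to Roman numerals:
  781 contains 1×500 (D)
  281 contains 2×100 (CC)
  81 contains 1×50 (L)
  31 contains 3×10 (XXX)
  1 contains 1×1 (I)

DCCLXXXI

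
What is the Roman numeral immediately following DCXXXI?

DCXXXI = 631, so the next integer is 631 + 1 = 632

DCXXXII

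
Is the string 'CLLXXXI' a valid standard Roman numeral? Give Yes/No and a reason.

'CLLXXXI': L should not appear more than once

No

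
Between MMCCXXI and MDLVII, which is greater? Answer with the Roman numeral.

MMCCXXI = 2221
MDLVII = 1557
2221 is larger

MMCCXXI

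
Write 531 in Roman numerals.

Convert 531 to Roman numerals:
  531 contains 1×500 (D)
  31 contains 3×10 (XXX)
  1 contains 1×1 (I)

DXXXI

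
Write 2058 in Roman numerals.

Convert 2058 to Roman numerals:
  2058 contains 2×1000 (MM)
  58 contains 1×50 (L)
  8 contains 1×5 (V)
  3 contains 3×1 (III)

MMLVIII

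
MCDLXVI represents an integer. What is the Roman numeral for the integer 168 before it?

MCDLXVI = 1466
1466 - 168 = 1298

MCCXCVIII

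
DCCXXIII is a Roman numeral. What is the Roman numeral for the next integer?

DCCXXIII = 723, so the next integer is 723 + 1 = 724

DCCXXIV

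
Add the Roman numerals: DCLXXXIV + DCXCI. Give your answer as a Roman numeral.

DCLXXXIV = 684
DCXCI = 691
684 + 691 = 1375

MCCCLXXV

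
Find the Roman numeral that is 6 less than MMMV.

MMMV = 3005
3005 - 6 = 2999

MMCMXCIX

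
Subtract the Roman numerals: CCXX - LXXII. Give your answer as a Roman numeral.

CCXX = 220
LXXII = 72
220 - 72 = 148

CXLVIII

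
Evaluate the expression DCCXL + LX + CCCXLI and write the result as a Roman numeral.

DCCXL = 740, LX = 60, CCCXLI = 341
740 + 60 = 800
800 + 341 = 1141

MCXLI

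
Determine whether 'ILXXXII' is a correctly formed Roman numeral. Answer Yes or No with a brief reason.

'ILXXXII': Invalid subtractive combination: IL

No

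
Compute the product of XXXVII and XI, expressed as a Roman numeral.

XXXVII = 37
XI = 11
37 × 11 = 407

CDVII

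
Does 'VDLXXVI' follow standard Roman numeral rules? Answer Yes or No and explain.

'VDLXXVI': V should not appear more than once

No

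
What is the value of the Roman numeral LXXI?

LXXI: L=50, X=10, X=10, I=1
50 + 10 + 10 + 1 = 71

71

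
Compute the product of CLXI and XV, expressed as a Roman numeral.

CLXI = 161
XV = 15
161 × 15 = 2415

MMCDXV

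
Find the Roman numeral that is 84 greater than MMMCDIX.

MMMCDIX = 3409
3409 + 84 = 3493

MMMCDXCIII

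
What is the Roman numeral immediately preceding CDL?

CDL = 450; previous is 449

CDXLIX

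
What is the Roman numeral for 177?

Convert 177 to Roman numerals:
  177 contains 1×100 (C)
  77 contains 1×50 (L)
  27 contains 2×10 (XX)
  7 contains 1×5 (V)
  2 contains 2×1 (II)

CLXXVII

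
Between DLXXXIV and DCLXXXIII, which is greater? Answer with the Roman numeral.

DLXXXIV = 584
DCLXXXIII = 683
683 is larger

DCLXXXIII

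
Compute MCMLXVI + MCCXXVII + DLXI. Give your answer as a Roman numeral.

MCMLXVI = 1966, MCCXXVII = 1227, DLXI = 561
1966 + 1227 = 3193
3193 + 561 = 3754

MMMDCCLIV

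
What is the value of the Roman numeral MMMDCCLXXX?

MMMDCCLXXX: M=1000, M=1000, M=1000, D=500, C=100, C=100, L=50, X=10, X=10, X=10
1000 + 1000 + 1000 + 500 + 100 + 100 + 50 + 10 + 10 + 10 = 3780

3780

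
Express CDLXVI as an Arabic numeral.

CDLXVI: CD=400, L=50, X=10, V=5, I=1
400 + 50 + 10 + 5 + 1 = 466

466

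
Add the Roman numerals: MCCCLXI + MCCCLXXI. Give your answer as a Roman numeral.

MCCCLXI = 1361
MCCCLXXI = 1371
1361 + 1371 = 2732

MMDCCXXXII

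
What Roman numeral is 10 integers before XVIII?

XVIII = 18
18 - 10 = 8

VIII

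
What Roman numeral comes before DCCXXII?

DCCXXII = 722, so the previous integer is 722 - 1 = 721

DCCXXI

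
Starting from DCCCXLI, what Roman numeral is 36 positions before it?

DCCCXLI = 841
841 - 36 = 805

DCCCV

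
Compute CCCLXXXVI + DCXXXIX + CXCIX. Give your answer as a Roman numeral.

CCCLXXXVI = 386, DCXXXIX = 639, CXCIX = 199
386 + 639 = 1025
1025 + 199 = 1224

MCCXXIV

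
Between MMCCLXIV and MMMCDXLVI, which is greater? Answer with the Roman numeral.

MMCCLXIV = 2264
MMMCDXLVI = 3446
3446 is larger

MMMCDXLVI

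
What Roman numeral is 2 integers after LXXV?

LXXV = 75
75 + 2 = 77

LXXVII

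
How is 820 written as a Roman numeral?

Convert 820 to Roman numerals:
  820 contains 1×500 (D)
  320 contains 3×100 (CCC)
  20 contains 2×10 (XX)

DCCCXX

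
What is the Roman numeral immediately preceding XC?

XC = 90; previous is 89

LXXXIX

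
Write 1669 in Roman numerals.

Convert 1669 to Roman numerals:
  1669 contains 1×1000 (M)
  669 contains 1×500 (D)
  169 contains 1×100 (C)
  69 contains 1×50 (L)
  19 contains 1×10 (X)
  9 contains 1×9 (IX)

MDCLXIX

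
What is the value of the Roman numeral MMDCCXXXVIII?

MMDCCXXXVIII: M=1000, M=1000, D=500, C=100, C=100, X=10, X=10, X=10, V=5, I=1, I=1, I=1
1000 + 1000 + 500 + 100 + 100 + 10 + 10 + 10 + 5 + 1 + 1 + 1 = 2738

2738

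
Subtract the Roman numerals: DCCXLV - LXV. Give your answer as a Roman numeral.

DCCXLV = 745
LXV = 65
745 - 65 = 680

DCLXXX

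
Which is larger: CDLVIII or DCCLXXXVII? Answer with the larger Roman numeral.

CDLVIII = 458
DCCLXXXVII = 787
787 is larger

DCCLXXXVII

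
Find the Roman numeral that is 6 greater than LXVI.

LXVI = 66
66 + 6 = 72

LXXII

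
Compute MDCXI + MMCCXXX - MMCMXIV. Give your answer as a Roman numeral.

MDCXI = 1611, MMCCXXX = 2230, MMCMXIV = 2914
1611 + 2230 = 3841
3841 - 2914 = 927

CMXXVII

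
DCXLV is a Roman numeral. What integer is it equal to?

DCXLV: D=500, C=100, XL=40, V=5
500 + 100 + 40 + 5 = 645

645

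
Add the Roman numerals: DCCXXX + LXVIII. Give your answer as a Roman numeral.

DCCXXX = 730
LXVIII = 68
730 + 68 = 798

DCCXCVIII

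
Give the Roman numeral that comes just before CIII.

CIII = 103; previous is 102

CII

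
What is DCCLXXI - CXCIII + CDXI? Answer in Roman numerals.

DCCLXXI = 771, CXCIII = 193, CDXI = 411
771 - 193 = 578
578 + 411 = 989

CMLXXXIX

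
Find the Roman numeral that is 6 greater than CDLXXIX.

CDLXXIX = 479
479 + 6 = 485

CDLXXXV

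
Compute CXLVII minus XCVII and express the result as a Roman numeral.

CXLVII = 147
XCVII = 97
147 - 97 = 50

L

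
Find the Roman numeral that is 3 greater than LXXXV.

LXXXV = 85
85 + 3 = 88

LXXXVIII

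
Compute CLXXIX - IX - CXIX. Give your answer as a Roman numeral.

CLXXIX = 179, IX = 9, CXIX = 119
179 - 9 = 170
170 - 119 = 51

LI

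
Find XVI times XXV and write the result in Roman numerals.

XVI = 16
XXV = 25
16 × 25 = 400

CD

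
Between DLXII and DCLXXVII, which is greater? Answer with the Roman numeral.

DLXII = 562
DCLXXVII = 677
677 is larger

DCLXXVII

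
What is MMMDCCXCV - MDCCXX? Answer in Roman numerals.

MMMDCCXCV = 3795
MDCCXX = 1720
3795 - 1720 = 2075

MMLXXV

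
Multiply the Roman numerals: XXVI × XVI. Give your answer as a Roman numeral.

XXVI = 26
XVI = 16
26 × 16 = 416

CDXVI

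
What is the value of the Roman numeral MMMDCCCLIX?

MMMDCCCLIX: M=1000, M=1000, M=1000, D=500, C=100, C=100, C=100, L=50, IX=9
1000 + 1000 + 1000 + 500 + 100 + 100 + 100 + 50 + 9 = 3859

3859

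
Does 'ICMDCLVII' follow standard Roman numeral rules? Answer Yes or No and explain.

'ICMDCLVII': Invalid subtractive combination: IC

No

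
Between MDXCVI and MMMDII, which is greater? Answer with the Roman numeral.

MDXCVI = 1596
MMMDII = 3502
3502 is larger

MMMDII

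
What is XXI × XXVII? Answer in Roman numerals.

XXI = 21
XXVII = 27
21 × 27 = 567

DLXVII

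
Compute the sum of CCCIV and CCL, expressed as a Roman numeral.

CCCIV = 304
CCL = 250
304 + 250 = 554

DLIV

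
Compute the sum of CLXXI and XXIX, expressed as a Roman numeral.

CLXXI = 171
XXIX = 29
171 + 29 = 200

CC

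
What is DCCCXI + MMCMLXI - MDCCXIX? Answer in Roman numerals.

DCCCXI = 811, MMCMLXI = 2961, MDCCXIX = 1719
811 + 2961 = 3772
3772 - 1719 = 2053

MMLIII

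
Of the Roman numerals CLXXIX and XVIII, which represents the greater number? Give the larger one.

CLXXIX = 179
XVIII = 18
179 is larger

CLXXIX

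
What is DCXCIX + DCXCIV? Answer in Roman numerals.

DCXCIX = 699
DCXCIV = 694
699 + 694 = 1393

MCCCXCIII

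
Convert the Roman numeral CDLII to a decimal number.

CDLII: CD=400, L=50, I=1, I=1
400 + 50 + 1 + 1 = 452

452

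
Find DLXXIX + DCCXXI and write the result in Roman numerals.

DLXXIX = 579
DCCXXI = 721
579 + 721 = 1300

MCCC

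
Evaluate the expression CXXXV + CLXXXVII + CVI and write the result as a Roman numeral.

CXXXV = 135, CLXXXVII = 187, CVI = 106
135 + 187 = 322
322 + 106 = 428

CDXXVIII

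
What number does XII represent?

XII: X=10, I=1, I=1
10 + 1 + 1 = 12

12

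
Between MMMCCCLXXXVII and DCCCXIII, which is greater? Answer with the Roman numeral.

MMMCCCLXXXVII = 3387
DCCCXIII = 813
3387 is larger

MMMCCCLXXXVII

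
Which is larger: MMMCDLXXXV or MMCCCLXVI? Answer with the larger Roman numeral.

MMMCDLXXXV = 3485
MMCCCLXVI = 2366
3485 is larger

MMMCDLXXXV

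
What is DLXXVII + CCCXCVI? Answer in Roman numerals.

DLXXVII = 577
CCCXCVI = 396
577 + 396 = 973

CMLXXIII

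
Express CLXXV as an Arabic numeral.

CLXXV: C=100, L=50, X=10, X=10, V=5
100 + 50 + 10 + 10 + 5 = 175

175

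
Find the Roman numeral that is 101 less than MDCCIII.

MDCCIII = 1703
1703 - 101 = 1602

MDCII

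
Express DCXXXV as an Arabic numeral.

DCXXXV: D=500, C=100, X=10, X=10, X=10, V=5
500 + 100 + 10 + 10 + 10 + 5 = 635

635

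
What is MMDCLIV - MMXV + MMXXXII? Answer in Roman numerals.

MMDCLIV = 2654, MMXV = 2015, MMXXXII = 2032
2654 - 2015 = 639
639 + 2032 = 2671

MMDCLXXI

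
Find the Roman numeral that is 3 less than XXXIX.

XXXIX = 39
39 - 3 = 36

XXXVI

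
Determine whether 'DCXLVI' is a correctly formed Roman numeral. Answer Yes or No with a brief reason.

'DCXLVI': Check the rules: uses only the symbols I, V, X, L, C, D, M; no symbol is repeated more than three times in a row; V, L and D each appear at most once; the only place a smaller symbol precedes a larger one is the allowed subtractive pair XL, the symbol right after such a pair (if any) is smaller than the pair's first symbol, and otherwise the values never increase from left to right. Value: D (500) + C (100) + XL (40) + V (5) + I (1) = 646. So it is a valid standard Roman numeral.

Yes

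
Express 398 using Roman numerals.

Convert 398 to Roman numerals:
  398 contains 3×100 (CCC)
  98 contains 1×90 (XC)
  8 contains 1×5 (V)
  3 contains 3×1 (III)

CCCXCVIII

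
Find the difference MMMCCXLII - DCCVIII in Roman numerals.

MMMCCXLII = 3242
DCCVIII = 708
3242 - 708 = 2534

MMDXXXIV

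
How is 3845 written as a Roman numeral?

Convert 3845 to Roman numerals:
  3845 contains 3×1000 (MMM)
  845 contains 1×500 (D)
  345 contains 3×100 (CCC)
  45 contains 1×40 (XL)
  5 contains 1×5 (V)

MMMDCCCXLV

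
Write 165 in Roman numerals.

Convert 165 to Roman numerals:
  165 contains 1×100 (C)
  65 contains 1×50 (L)
  15 contains 1×10 (X)
  5 contains 1×5 (V)

CLXV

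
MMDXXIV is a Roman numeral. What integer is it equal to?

MMDXXIV: M=1000, M=1000, D=500, X=10, X=10, IV=4
1000 + 1000 + 500 + 10 + 10 + 4 = 2524

2524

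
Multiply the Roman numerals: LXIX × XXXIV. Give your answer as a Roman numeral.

LXIX = 69
XXXIV = 34
69 × 34 = 2346

MMCCCXLVI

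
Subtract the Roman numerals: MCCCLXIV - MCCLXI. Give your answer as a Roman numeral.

MCCCLXIV = 1364
MCCLXI = 1261
1364 - 1261 = 103

CIII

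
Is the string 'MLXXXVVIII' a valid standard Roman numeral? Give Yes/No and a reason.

'MLXXXVVIII': V should not appear more than once

No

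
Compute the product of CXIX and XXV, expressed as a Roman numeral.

CXIX = 119
XXV = 25
119 × 25 = 2975

MMCMLXXV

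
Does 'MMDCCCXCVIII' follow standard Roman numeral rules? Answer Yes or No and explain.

'MMDCCCXCVIII': Check the rules: uses only the symbols I, V, X, L, C, D, M; no symbol is repeated more than three times in a row; V, L and D each appear at most once; the only place a smaller symbol precedes a larger one is the allowed subtractive pair XC, the symbol right after such a pair (if any) is smaller than the pair's first symbol, and otherwise the values never increase from left to right. Value: M (1000) + M (1000) + D (500) + C (100) + C (100) + C (100) + XC (90) + V (5) + I (1) + I (1) + I (1) = 2898. So it is a valid standard Roman numeral.

Yes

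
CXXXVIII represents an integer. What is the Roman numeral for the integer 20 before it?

CXXXVIII = 138
138 - 20 = 118

CXVIII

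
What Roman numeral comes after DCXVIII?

DCXVIII = 618; next is 619

DCXIX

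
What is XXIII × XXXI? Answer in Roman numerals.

XXIII = 23
XXXI = 31
23 × 31 = 713

DCCXIII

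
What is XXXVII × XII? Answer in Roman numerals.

XXXVII = 37
XII = 12
37 × 12 = 444

CDXLIV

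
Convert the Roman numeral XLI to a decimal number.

XLI: XL=40, I=1
40 + 1 = 41

41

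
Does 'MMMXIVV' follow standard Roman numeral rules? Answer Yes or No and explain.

'MMMXIVV': V should not appear more than once

No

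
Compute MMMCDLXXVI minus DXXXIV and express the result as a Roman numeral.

MMMCDLXXVI = 3476
DXXXIV = 534
3476 - 534 = 2942

MMCMXLII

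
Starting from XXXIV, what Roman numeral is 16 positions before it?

XXXIV = 34
34 - 16 = 18

XVIII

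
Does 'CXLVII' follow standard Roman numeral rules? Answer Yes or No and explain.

'CXLVII': Check the rules: uses only the symbols I, V, X, L, C, D, M; no symbol is repeated more than three times in a row; V, L and D each appear at most once; the only place a smaller symbol precedes a larger one is the allowed subtractive pair XL, the symbol right after such a pair (if any) is smaller than the pair's first symbol, and otherwise the values never increase from left to right. Value: C (100) + XL (40) + V (5) + I (1) + I (1) = 147. So it is a valid standard Roman numeral.

Yes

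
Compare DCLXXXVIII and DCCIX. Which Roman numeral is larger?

DCLXXXVIII = 688
DCCIX = 709
709 is larger

DCCIX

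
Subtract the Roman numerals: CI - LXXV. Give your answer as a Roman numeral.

CI = 101
LXXV = 75
101 - 75 = 26

XXVI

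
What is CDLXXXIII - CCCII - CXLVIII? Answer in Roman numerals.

CDLXXXIII = 483, CCCII = 302, CXLVIII = 148
483 - 302 = 181
181 - 148 = 33

XXXIII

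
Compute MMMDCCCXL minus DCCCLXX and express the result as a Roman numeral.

MMMDCCCXL = 3840
DCCCLXX = 870
3840 - 870 = 2970

MMCMLXX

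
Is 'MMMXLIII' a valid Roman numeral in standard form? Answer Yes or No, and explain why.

'MMMXLIII': Check the rules: uses only the symbols I, V, X, L, C, D, M; no symbol is repeated more than three times in a row; V, L and D each appear at most once; the only place a smaller symbol precedes a larger one is the allowed subtractive pair XL, the symbol right after such a pair (if any) is smaller than the pair's first symbol, and otherwise the values never increase from left to right. Value: M (1000) + M (1000) + M (1000) + XL (40) + I (1) + I (1) + I (1) = 3043. So it is a valid standard Roman numeral.

Yes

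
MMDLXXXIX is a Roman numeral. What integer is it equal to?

MMDLXXXIX: M=1000, M=1000, D=500, L=50, X=10, X=10, X=10, IX=9
1000 + 1000 + 500 + 50 + 10 + 10 + 10 + 9 = 2589

2589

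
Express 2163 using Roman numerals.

Convert 2163 to Roman numerals:
  2163 contains 2×1000 (MM)
  163 contains 1×100 (C)
  63 contains 1×50 (L)
  13 contains 1×10 (X)
  3 contains 3×1 (III)

MMCLXIII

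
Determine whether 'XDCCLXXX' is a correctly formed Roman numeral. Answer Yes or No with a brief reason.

'XDCCLXXX': Invalid subtractive combination: XD

No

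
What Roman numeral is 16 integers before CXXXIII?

CXXXIII = 133
133 - 16 = 117

CXVII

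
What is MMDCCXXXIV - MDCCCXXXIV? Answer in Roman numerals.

MMDCCXXXIV = 2734
MDCCCXXXIV = 1834
2734 - 1834 = 900

CM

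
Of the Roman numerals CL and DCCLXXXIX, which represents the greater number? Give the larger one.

CL = 150
DCCLXXXIX = 789
789 is larger

DCCLXXXIX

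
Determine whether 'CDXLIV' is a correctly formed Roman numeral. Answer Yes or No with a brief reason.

'CDXLIV': Check the rules: uses only the symbols I, V, X, L, C, D, M; no symbol is repeated more than three times in a row; V, L and D each appear at most once; the only places a smaller symbol precedes a larger one are the allowed subtractive pairs CD, XL, IV, the symbol right after such a pair (if any) is smaller than the pair's first symbol, and otherwise the values never increase from left to right. Value: CD (400) + XL (40) + IV (4) = 444. So it is a valid standard Roman numeral.

Yes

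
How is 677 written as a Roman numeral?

Convert 677 to Roman numerals:
  677 contains 1×500 (D)
  177 contains 1×100 (C)
  77 contains 1×50 (L)
  27 contains 2×10 (XX)
  7 contains 1×5 (V)
  2 contains 2×1 (II)

DCLXXVII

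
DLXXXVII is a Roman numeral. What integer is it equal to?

DLXXXVII: D=500, L=50, X=10, X=10, X=10, V=5, I=1, I=1
500 + 50 + 10 + 10 + 10 + 5 + 1 + 1 = 587

587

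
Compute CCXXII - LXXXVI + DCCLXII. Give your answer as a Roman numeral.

CCXXII = 222, LXXXVI = 86, DCCLXII = 762
222 - 86 = 136
136 + 762 = 898

DCCCXCVIII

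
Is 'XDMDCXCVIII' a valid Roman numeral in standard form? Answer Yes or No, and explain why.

'XDMDCXCVIII': D should not appear more than once

No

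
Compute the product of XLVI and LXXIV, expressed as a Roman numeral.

XLVI = 46
LXXIV = 74
46 × 74 = 3404

MMMCDIV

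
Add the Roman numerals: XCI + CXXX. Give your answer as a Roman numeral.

XCI = 91
CXXX = 130
91 + 130 = 221

CCXXI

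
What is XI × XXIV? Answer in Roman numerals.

XI = 11
XXIV = 24
11 × 24 = 264

CCLXIV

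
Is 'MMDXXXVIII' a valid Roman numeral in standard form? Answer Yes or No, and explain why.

'MMDXXXVIII': Check the rules: uses only the symbols I, V, X, L, C, D, M; no symbol is repeated more than three times in a row; V, L and D each appear at most once; no smaller symbol precedes a larger one (values never increase from left to right). Value: M (1000) + M (1000) + D (500) + X (10) + X (10) + X (10) + V (5) + I (1) + I (1) + I (1) = 2538. So it is a valid standard Roman numeral.

Yes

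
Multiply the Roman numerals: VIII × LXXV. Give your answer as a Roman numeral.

VIII = 8
LXXV = 75
8 × 75 = 600

DC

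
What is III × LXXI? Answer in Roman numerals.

III = 3
LXXI = 71
3 × 71 = 213

CCXIII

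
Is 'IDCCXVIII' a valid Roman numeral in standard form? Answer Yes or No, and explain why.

'IDCCXVIII': Invalid subtractive combination: ID

No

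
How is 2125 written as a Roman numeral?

Convert 2125 to Roman numerals:
  2125 contains 2×1000 (MM)
  125 contains 1×100 (C)
  25 contains 2×10 (XX)
  5 contains 1×5 (V)

MMCXXV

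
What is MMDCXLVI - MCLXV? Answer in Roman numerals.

MMDCXLVI = 2646
MCLXV = 1165
2646 - 1165 = 1481

MCDLXXXI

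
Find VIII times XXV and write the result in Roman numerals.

VIII = 8
XXV = 25
8 × 25 = 200

CC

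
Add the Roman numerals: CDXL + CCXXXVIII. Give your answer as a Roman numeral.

CDXL = 440
CCXXXVIII = 238
440 + 238 = 678

DCLXXVIII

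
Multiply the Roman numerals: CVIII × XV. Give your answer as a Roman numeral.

CVIII = 108
XV = 15
108 × 15 = 1620

MDCXX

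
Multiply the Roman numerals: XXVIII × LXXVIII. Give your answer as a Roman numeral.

XXVIII = 28
LXXVIII = 78
28 × 78 = 2184

MMCLXXXIV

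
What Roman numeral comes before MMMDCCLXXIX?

MMMDCCLXXIX = 3779; previous is 3778

MMMDCCLXXVIII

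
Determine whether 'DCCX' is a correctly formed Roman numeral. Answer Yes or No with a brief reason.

'DCCX': Check the rules: uses only the symbols I, V, X, L, C, D, M; no symbol is repeated more than three times in a row; V, L and D each appear at most once; no smaller symbol precedes a larger one (values never increase from left to right). Value: D (500) + C (100) + C (100) + X (10) = 710. So it is a valid standard Roman numeral.

Yes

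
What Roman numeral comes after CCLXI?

CCLXI = 261; next is 262

CCLXII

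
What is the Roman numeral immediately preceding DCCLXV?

DCCLXV = 765, so the previous integer is 765 - 1 = 764

DCCLXIV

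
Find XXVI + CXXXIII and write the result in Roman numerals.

XXVI = 26
CXXXIII = 133
26 + 133 = 159

CLIX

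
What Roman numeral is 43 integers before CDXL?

CDXL = 440
440 - 43 = 397

CCCXCVII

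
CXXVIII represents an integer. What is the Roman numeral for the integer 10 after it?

CXXVIII = 128
128 + 10 = 138

CXXXVIII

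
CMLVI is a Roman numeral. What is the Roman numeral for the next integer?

CMLVI = 956; next is 957

CMLVII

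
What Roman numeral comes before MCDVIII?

MCDVIII = 1408; previous is 1407

MCDVII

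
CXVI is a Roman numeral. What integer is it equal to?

CXVI: C=100, X=10, V=5, I=1
100 + 10 + 5 + 1 = 116

116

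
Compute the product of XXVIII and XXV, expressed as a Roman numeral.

XXVIII = 28
XXV = 25
28 × 25 = 700

DCC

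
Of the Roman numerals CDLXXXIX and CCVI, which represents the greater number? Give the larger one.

CDLXXXIX = 489
CCVI = 206
489 is larger

CDLXXXIX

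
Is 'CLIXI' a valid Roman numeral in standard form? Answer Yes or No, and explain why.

'CLIXI': I cannot come right after the subtractive pair IX: once I is subtracted in IX, the next symbol must be smaller than I

No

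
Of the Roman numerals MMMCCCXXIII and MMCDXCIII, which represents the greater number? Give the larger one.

MMMCCCXXIII = 3323
MMCDXCIII = 2493
3323 is larger

MMMCCCXXIII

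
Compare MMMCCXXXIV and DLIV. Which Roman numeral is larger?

MMMCCXXXIV = 3234
DLIV = 554
3234 is larger

MMMCCXXXIV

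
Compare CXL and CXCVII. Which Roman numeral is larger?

CXL = 140
CXCVII = 197
197 is larger

CXCVII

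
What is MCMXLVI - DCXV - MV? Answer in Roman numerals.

MCMXLVI = 1946, DCXV = 615, MV = 1005
1946 - 615 = 1331
1331 - 1005 = 326

CCCXXVI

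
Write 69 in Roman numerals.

Convert 69 to Roman numerals:
  69 contains 1×50 (L)
  19 contains 1×10 (X)
  9 contains 1×9 (IX)

LXIX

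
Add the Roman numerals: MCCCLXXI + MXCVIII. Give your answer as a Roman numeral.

MCCCLXXI = 1371
MXCVIII = 1098
1371 + 1098 = 2469

MMCDLXIX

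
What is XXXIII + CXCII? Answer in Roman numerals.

XXXIII = 33
CXCII = 192
33 + 192 = 225

CCXXV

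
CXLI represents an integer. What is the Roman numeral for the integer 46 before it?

CXLI = 141
141 - 46 = 95

XCV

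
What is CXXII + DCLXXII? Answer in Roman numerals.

CXXII = 122
DCLXXII = 672
122 + 672 = 794

DCCXCIV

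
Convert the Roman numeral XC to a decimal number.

XC: XC=90

90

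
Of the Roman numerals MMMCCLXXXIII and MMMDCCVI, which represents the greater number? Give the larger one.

MMMCCLXXXIII = 3283
MMMDCCVI = 3706
3706 is larger

MMMDCCVI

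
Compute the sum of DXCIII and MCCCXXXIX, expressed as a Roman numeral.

DXCIII = 593
MCCCXXXIX = 1339
593 + 1339 = 1932

MCMXXXII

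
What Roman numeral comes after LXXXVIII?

LXXXVIII = 88, so the next integer is 88 + 1 = 89

LXXXIX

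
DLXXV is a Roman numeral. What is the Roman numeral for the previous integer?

DLXXV = 575, so the previous integer is 575 - 1 = 574

DLXXIV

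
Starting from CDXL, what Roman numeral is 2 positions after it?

CDXL = 440
440 + 2 = 442

CDXLII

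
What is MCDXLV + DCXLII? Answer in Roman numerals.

MCDXLV = 1445
DCXLII = 642
1445 + 642 = 2087

MMLXXXVII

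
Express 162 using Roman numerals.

Convert 162 to Roman numerals:
  162 contains 1×100 (C)
  62 contains 1×50 (L)
  12 contains 1×10 (X)
  2 contains 2×1 (II)

CLXII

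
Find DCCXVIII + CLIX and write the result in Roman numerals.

DCCXVIII = 718
CLIX = 159
718 + 159 = 877

DCCCLXXVII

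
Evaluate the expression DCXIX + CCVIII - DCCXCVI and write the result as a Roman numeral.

DCXIX = 619, CCVIII = 208, DCCXCVI = 796
619 + 208 = 827
827 - 796 = 31

XXXI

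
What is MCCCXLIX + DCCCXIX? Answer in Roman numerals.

MCCCXLIX = 1349
DCCCXIX = 819
1349 + 819 = 2168

MMCLXVIII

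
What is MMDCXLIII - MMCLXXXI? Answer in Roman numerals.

MMDCXLIII = 2643
MMCLXXXI = 2181
2643 - 2181 = 462

CDLXII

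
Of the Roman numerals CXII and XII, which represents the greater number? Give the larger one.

CXII = 112
XII = 12
112 is larger

CXII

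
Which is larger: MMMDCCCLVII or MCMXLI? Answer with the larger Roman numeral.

MMMDCCCLVII = 3857
MCMXLI = 1941
3857 is larger

MMMDCCCLVII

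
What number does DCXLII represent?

DCXLII: D=500, C=100, XL=40, I=1, I=1
500 + 100 + 40 + 1 + 1 = 642

642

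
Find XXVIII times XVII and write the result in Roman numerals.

XXVIII = 28
XVII = 17
28 × 17 = 476

CDLXXVI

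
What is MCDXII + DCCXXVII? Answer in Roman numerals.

MCDXII = 1412
DCCXXVII = 727
1412 + 727 = 2139

MMCXXXIX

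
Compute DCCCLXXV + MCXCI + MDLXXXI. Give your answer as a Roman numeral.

DCCCLXXV = 875, MCXCI = 1191, MDLXXXI = 1581
875 + 1191 = 2066
2066 + 1581 = 3647

MMMDCXLVII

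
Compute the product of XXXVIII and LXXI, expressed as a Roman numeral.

XXXVIII = 38
LXXI = 71
38 × 71 = 2698

MMDCXCVIII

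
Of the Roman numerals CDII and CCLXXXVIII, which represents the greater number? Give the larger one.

CDII = 402
CCLXXXVIII = 288
402 is larger

CDII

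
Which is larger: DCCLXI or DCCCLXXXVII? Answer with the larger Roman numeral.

DCCLXI = 761
DCCCLXXXVII = 887
887 is larger

DCCCLXXXVII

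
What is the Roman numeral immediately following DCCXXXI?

DCCXXXI = 731, so the next integer is 731 + 1 = 732

DCCXXXII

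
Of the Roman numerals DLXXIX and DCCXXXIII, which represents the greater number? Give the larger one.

DLXXIX = 579
DCCXXXIII = 733
733 is larger

DCCXXXIII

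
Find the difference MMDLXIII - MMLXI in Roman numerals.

MMDLXIII = 2563
MMLXI = 2061
2563 - 2061 = 502

DII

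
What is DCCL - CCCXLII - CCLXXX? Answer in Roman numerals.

DCCL = 750, CCCXLII = 342, CCLXXX = 280
750 - 342 = 408
408 - 280 = 128

CXXVIII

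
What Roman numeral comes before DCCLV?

DCCLV = 755, so the previous integer is 755 - 1 = 754

DCCLIV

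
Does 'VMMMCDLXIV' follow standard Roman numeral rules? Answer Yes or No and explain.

'VMMMCDLXIV': V should not appear more than once

No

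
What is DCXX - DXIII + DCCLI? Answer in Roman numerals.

DCXX = 620, DXIII = 513, DCCLI = 751
620 - 513 = 107
107 + 751 = 858

DCCCLVIII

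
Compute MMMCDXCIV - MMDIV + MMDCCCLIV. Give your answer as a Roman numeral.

MMMCDXCIV = 3494, MMDIV = 2504, MMDCCCLIV = 2854
3494 - 2504 = 990
990 + 2854 = 3844

MMMDCCCXLIV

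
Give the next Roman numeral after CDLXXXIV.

CDLXXXIV = 484, so the next integer is 484 + 1 = 485

CDLXXXV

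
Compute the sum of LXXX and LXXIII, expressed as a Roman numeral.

LXXX = 80
LXXIII = 73
80 + 73 = 153

CLIII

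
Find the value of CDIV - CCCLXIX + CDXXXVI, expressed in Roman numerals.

CDIV = 404, CCCLXIX = 369, CDXXXVI = 436
404 - 369 = 35
35 + 436 = 471

CDLXXI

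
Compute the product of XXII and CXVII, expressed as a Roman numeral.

XXII = 22
CXVII = 117
22 × 117 = 2574

MMDLXXIV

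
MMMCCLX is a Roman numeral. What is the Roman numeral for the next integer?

MMMCCLX = 3260, so the next integer is 3260 + 1 = 3261

MMMCCLXI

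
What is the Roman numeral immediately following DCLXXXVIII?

DCLXXXVIII = 688; next is 689

DCLXXXIX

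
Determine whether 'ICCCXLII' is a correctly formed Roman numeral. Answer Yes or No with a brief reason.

'ICCCXLII': Invalid subtractive combination: IC

No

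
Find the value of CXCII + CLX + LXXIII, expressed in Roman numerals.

CXCII = 192, CLX = 160, LXXIII = 73
192 + 160 = 352
352 + 73 = 425

CDXXV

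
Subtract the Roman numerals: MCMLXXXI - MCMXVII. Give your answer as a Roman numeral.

MCMLXXXI = 1981
MCMXVII = 1917
1981 - 1917 = 64

LXIV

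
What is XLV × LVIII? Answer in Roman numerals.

XLV = 45
LVIII = 58
45 × 58 = 2610

MMDCX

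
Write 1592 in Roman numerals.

Convert 1592 to Roman numerals:
  1592 contains 1×1000 (M)
  592 contains 1×500 (D)
  92 contains 1×90 (XC)
  2 contains 2×1 (II)

MDXCII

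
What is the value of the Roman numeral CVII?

CVII: C=100, V=5, I=1, I=1
100 + 5 + 1 + 1 = 107

107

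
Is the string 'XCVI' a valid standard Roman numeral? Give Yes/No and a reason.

'XCVI': Check the rules: uses only the symbols I, V, X, L, C, D, M; no symbol is repeated more than three times in a row; V, L and D each appear at most once; the only place a smaller symbol precedes a larger one is the allowed subtractive pair XC, the symbol right after such a pair (if any) is smaller than the pair's first symbol, and otherwise the values never increase from left to right. Value: XC (90) + V (5) + I (1) = 96. So it is a valid standard Roman numeral.

Yes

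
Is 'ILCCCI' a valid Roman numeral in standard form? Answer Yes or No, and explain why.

'ILCCCI': Invalid subtractive combination: IL

No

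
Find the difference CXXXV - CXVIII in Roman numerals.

CXXXV = 135
CXVIII = 118
135 - 118 = 17

XVII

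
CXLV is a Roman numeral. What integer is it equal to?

CXLV: C=100, XL=40, V=5
100 + 40 + 5 = 145

145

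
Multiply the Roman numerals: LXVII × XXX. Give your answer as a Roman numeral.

LXVII = 67
XXX = 30
67 × 30 = 2010

MMX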